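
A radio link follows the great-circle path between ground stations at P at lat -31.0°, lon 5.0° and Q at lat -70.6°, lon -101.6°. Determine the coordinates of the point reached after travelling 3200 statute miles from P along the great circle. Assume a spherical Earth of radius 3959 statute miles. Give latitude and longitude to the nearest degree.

Convert each endpoint to a unit vector on the sphere (x = cos φ cos λ, y = cos φ sin λ, z = sin φ).
The central angle between the endpoints is δ = arccos(p₁·p₂) ≈ 1.154 rad (66.1°). The total great-circle distance is δ·R ≈ 1.154 × 3959 ≈ 4570 mi, so the target fraction is f = 3200/4570 ≈ 0.700.
Interpolate at f ≈ 0.700 with slerp weights a = sin((1−f)δ)/sin δ ≈ 0.371, b = sin(fδ)/sin δ ≈ 0.791.
p = a·p₁ + b·p₂ ≈ (0.264, -0.230, -0.937); φ = arcsin(p_z) ≈ -69.52°, λ = atan2(p_y, p_x) ≈ -41.01°.

≈ lat -70°, lon -41°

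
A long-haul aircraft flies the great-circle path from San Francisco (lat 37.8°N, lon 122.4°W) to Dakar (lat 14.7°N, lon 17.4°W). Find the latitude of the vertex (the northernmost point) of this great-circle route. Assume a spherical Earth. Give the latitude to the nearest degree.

≈ 42°N

The great circle lies in the plane with unit normal n̂ = (p₁ × p₂)/|p₁ × p₂|.
Here n̂_z ≈ +0.739; the vertex latitude is φ_max = arccos|n̂_z| ≈ 42.4°.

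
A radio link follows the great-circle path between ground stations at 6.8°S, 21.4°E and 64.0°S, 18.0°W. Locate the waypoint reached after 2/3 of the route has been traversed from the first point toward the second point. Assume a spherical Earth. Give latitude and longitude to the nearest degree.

≈ 46°S, 4°E

From cos δ = sin φ₁ sin φ₂ + cos φ₁ cos φ₂ cos Δλ, the central angle is δ ≈ 1.112 rad (63.7°).
Interpolate at f = 2/3 with slerp weights a = sin((1−f)δ)/sin δ ≈ 0.404, b = sin(fδ)/sin δ ≈ 0.753.
p = a·p₁ + b·p₂ ≈ (0.688, 0.044, -0.725); φ = arcsin(p_z) ≈ -46.45°, λ = atan2(p_y, p_x) ≈ 3.69°.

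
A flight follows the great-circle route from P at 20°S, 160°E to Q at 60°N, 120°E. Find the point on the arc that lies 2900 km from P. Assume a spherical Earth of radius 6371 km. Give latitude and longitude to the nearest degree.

Convert each endpoint to a unit vector on the sphere (x = cos φ cos λ, y = cos φ sin λ, z = sin φ).
The central angle between the endpoints is δ = arccos(p₁·p₂) ≈ 1.507 rad (86.3°). The total great-circle distance is δ·R ≈ 1.507 × 6371 ≈ 9601 km, so the target fraction is f = 2900/9601 ≈ 0.302.
Interpolate at f ≈ 0.302 with slerp weights a = sin((1−f)δ)/sin δ ≈ 0.870, b = sin(fδ)/sin δ ≈ 0.441.
p = a·p₁ + b·p₂ ≈ (-0.878, 0.470, 0.084); φ = arcsin(p_z) ≈ 4.81°, λ = atan2(p_y, p_x) ≈ 151.83°.

≈ 5°N, 152°E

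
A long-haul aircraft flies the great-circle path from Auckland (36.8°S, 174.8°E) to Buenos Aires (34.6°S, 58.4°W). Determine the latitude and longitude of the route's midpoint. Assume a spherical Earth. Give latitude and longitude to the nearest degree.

Convert each endpoint to a unit vector on the sphere (x = cos φ cos λ, y = cos φ sin λ, z = sin φ).
The central angle between the endpoints is δ = arccos(p₁·p₂) ≈ 1.625 rad (93.1°).
Interpolate at f = 1/2 with slerp weights a = sin((1−f)δ)/sin δ ≈ 0.727, b = sin(fδ)/sin δ ≈ 0.727.
p = a·p₁ + b·p₂ ≈ (-0.266, -0.457, -0.849); φ = arcsin(p_z) ≈ -58.06°, λ = atan2(p_y, p_x) ≈ -120.22°.

≈ (58°S, 120°W)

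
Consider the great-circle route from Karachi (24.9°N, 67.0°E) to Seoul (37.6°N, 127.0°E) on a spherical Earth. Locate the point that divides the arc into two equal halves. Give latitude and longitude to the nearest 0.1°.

≈ 35.0°N, 94.8°E

From cos δ = sin φ₁ sin φ₂ + cos φ₁ cos φ₂ cos Δλ, the central angle is δ ≈ 0.907 rad (52.0°).
Interpolate at f = 1/2 with slerp weights a = sin((1−f)δ)/sin δ ≈ 0.556, b = sin(fδ)/sin δ ≈ 0.556.
p = a·p₁ + b·p₂ ≈ (-0.068, 0.816, 0.574); φ = arcsin(p_z) ≈ 35.00°, λ = atan2(p_y, p_x) ≈ 94.77°.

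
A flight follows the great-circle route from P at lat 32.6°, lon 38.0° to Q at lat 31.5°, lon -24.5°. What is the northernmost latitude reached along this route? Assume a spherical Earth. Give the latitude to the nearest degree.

The great circle lies in the plane with unit normal n̂ = (p₁ × p₂)/|p₁ × p₂|.
Here n̂_z ≈ -0.807; the vertex latitude is φ_max = arccos|n̂_z| ≈ 36.2°.
Check via Clairaut: cos φ_max = |cos φ₁| · sin C = cos(32.6°)·sin(73.2°) ≈ 0.807, again giving ≈ 36.2°.

≈ 36°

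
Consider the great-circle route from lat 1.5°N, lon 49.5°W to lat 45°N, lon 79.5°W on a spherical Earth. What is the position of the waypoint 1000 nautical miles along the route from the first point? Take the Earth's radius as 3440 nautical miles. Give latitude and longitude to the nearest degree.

≈ lat 16°N, lon 57°W

Convert each endpoint to a unit vector on the sphere (x = cos φ cos λ, y = cos φ sin λ, z = sin φ).
The central angle between the endpoints is δ = arccos(p₁·p₂) ≈ 0.888 rad (50.9°). The total great-circle distance is δ·R ≈ 0.888 × 3440 ≈ 3056 nmi, so the target fraction is f = 1000/3056 ≈ 0.327.
Interpolate at f ≈ 0.327 with slerp weights a = sin((1−f)δ)/sin δ ≈ 0.725, b = sin(fδ)/sin δ ≈ 0.369.
p = a·p₁ + b·p₂ ≈ (0.518, -0.808, 0.280); φ = arcsin(p_z) ≈ 16.27°, λ = atan2(p_y, p_x) ≈ -57.32°.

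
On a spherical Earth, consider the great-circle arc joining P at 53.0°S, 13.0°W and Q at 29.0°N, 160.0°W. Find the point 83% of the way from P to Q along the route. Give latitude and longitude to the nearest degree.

≈ 8°N, 146°W

Convert each endpoint to a unit vector on the sphere (x = cos φ cos λ, y = cos φ sin λ, z = sin φ).
The central angle between the endpoints is δ = arccos(p₁·p₂) ≈ 2.547 rad (146.0°).
Interpolate at f = 0.83 with slerp weights a = sin((1−f)δ)/sin δ ≈ 0.750, b = sin(fδ)/sin δ ≈ 1.529.
p = a·p₁ + b·p₂ ≈ (-0.817, -0.559, 0.143); φ = arcsin(p_z) ≈ 8.19°, λ = atan2(p_y, p_x) ≈ -145.63°.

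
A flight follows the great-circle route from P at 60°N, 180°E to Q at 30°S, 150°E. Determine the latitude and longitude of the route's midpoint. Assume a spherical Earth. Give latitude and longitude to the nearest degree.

Convert each endpoint to a unit vector on the sphere (x = cos φ cos λ, y = cos φ sin λ, z = sin φ).
The central angle between the endpoints is δ = arccos(p₁·p₂) ≈ 1.629 rad (93.3°).
Interpolate at f = 1/2 with slerp weights a = sin((1−f)δ)/sin δ ≈ 0.729, b = sin(fδ)/sin δ ≈ 0.729.
p = a·p₁ + b·p₂ ≈ (-0.911, 0.315, 0.267); φ = arcsin(p_z) ≈ 15.47°, λ = atan2(p_y, p_x) ≈ 160.89°.

≈ 15°N, 161°E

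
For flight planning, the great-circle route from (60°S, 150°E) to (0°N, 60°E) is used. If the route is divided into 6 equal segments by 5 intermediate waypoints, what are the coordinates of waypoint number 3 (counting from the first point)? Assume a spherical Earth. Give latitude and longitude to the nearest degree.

Convert each endpoint to a unit vector on the sphere (x = cos φ cos λ, y = cos φ sin λ, z = sin φ).
The central angle between the endpoints is δ = arccos(p₁·p₂) ≈ 1.571 rad (90.0°).
Interpolate at f = 3/6 with slerp weights a = sin((1−f)δ)/sin δ ≈ 0.707, b = sin(fδ)/sin δ ≈ 0.707.
p = a·p₁ + b·p₂ ≈ (0.047, 0.789, -0.612); φ = arcsin(p_z) ≈ -37.76°, λ = atan2(p_y, p_x) ≈ 86.57°.

≈ (38°S, 87°E)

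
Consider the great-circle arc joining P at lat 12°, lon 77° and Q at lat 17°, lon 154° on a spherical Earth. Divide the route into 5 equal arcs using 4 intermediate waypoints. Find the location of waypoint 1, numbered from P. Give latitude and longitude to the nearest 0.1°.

From cos δ = sin φ₁ sin φ₂ + cos φ₁ cos φ₂ cos Δλ, the central angle is δ ≈ 1.296 rad (74.3°).
Interpolate at f = 1/5 with slerp weights a = sin((1−f)δ)/sin δ ≈ 0.894, b = sin(fδ)/sin δ ≈ 0.266.
p = a·p₁ + b·p₂ ≈ (-0.032, 0.964, 0.264); φ = arcsin(p_z) ≈ 15.30°, λ = atan2(p_y, p_x) ≈ 91.91°.

≈ lat 15.3°, lon 91.9°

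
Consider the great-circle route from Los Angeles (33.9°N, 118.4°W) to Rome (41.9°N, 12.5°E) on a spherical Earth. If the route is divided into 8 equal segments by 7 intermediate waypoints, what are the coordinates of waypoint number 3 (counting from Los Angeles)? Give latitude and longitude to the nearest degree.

Write both endpoints as unit vectors p₁, p₂ with components (cos φ cos λ, cos φ sin λ, sin φ).
The central angle between the endpoints is δ = arccos(p₁·p₂) ≈ 1.603 rad (91.8°).
Interpolate at f = 3/8 with slerp weights a = sin((1−f)δ)/sin δ ≈ 0.843, b = sin(fδ)/sin δ ≈ 0.566.
p = a·p₁ + b·p₂ ≈ (0.078, -0.524, 0.848); φ = arcsin(p_z) ≈ 57.99°, λ = atan2(p_y, p_x) ≈ -81.49°.

≈ 58°N, 81°W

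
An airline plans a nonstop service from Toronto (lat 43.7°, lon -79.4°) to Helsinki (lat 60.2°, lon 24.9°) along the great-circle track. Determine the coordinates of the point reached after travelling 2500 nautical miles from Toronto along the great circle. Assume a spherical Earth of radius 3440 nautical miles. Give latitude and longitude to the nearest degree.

Convert each endpoint to a unit vector on the sphere (x = cos φ cos λ, y = cos φ sin λ, z = sin φ).
The central angle between the endpoints is δ = arccos(p₁·p₂) ≈ 1.035 rad (59.3°). The total great-circle distance is δ·R ≈ 1.035 × 3440 ≈ 3559 nmi, so the target fraction is f = 2500/3559 ≈ 0.702.
Interpolate at f ≈ 0.702 with slerp weights a = sin((1−f)δ)/sin δ ≈ 0.353, b = sin(fδ)/sin δ ≈ 0.773.
p = a·p₁ + b·p₂ ≈ (0.395, -0.089, 0.914); φ = arcsin(p_z) ≈ 66.10°, λ = atan2(p_y, p_x) ≈ -12.67°.

≈ lat 66°, lon -13°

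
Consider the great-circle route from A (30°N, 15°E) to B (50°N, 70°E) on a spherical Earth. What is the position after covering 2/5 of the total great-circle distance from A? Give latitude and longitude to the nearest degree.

Write both endpoints as unit vectors p₁, p₂ with components (cos φ cos λ, cos φ sin λ, sin φ).
The central angle between the endpoints is δ = arccos(p₁·p₂) ≈ 0.792 rad (45.4°).
Interpolate at f = 2/5 with slerp weights a = sin((1−f)δ)/sin δ ≈ 0.643, b = sin(fδ)/sin δ ≈ 0.438.
p = a·p₁ + b·p₂ ≈ (0.634, 0.408, 0.657); φ = arcsin(p_z) ≈ 41.05°, λ = atan2(p_y, p_x) ≈ 32.79°.

≈ (41°N, 33°E)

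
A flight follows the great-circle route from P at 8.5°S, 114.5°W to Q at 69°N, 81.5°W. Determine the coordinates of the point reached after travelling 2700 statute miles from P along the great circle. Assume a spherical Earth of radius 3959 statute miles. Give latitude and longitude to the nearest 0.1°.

From cos δ = sin φ₁ sin φ₂ + cos φ₁ cos φ₂ cos Δλ, the central angle is δ ≈ 1.411 rad (80.8°). The total great-circle distance is δ·R ≈ 1.411 × 3959 ≈ 5586 mi, so the target fraction is f = 2700/5586 ≈ 0.483.
Interpolate at f ≈ 0.483 with slerp weights a = sin((1−f)δ)/sin δ ≈ 0.675, b = sin(fδ)/sin δ ≈ 0.638.
p = a·p₁ + b·p₂ ≈ (-0.243, -0.833, 0.496); φ = arcsin(p_z) ≈ 29.76°, λ = atan2(p_y, p_x) ≈ -106.25°.

≈ 29.8°N, 106.2°W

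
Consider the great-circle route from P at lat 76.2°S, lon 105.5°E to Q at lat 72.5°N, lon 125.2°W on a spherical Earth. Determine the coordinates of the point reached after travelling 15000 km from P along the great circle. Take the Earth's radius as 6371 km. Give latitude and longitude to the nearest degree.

Convert each endpoint to a unit vector on the sphere (x = cos φ cos λ, y = cos φ sin λ, z = sin φ).
The central angle between the endpoints is δ = arccos(p₁·p₂) ≈ 2.903 rad (166.3°). The total great-circle distance is δ·R ≈ 2.903 × 6371 ≈ 18494 km, so the target fraction is f = 15000/18494 ≈ 0.811.
Interpolate at f ≈ 0.811 with slerp weights a = sin((1−f)δ)/sin δ ≈ 2.204, b = sin(fδ)/sin δ ≈ 2.995.
p = a·p₁ + b·p₂ ≈ (-0.660, -0.229, 0.716); φ = arcsin(p_z) ≈ 45.71°, λ = atan2(p_y, p_x) ≈ -160.83°.

≈ lat 46°N, lon 161°W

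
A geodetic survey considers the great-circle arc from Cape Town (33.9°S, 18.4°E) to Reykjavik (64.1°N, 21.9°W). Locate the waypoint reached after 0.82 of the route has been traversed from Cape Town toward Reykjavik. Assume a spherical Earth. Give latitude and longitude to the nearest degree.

≈ 47°N, 7°W

Write both endpoints as unit vectors p₁, p₂ with components (cos φ cos λ, cos φ sin λ, sin φ).
The central angle between the endpoints is δ = arccos(p₁·p₂) ≈ 1.798 rad (103.0°).
Interpolate at f = 0.82 with slerp weights a = sin((1−f)δ)/sin δ ≈ 0.326, b = sin(fδ)/sin δ ≈ 1.022.
p = a·p₁ + b·p₂ ≈ (0.671, -0.081, 0.737); φ = arcsin(p_z) ≈ 47.47°, λ = atan2(p_y, p_x) ≈ -6.88°.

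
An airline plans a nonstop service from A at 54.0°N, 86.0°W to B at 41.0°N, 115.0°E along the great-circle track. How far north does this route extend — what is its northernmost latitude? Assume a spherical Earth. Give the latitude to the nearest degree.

≈ 81°N

The great circle lies in the plane with unit normal n̂ = (p₁ × p₂)/|p₁ × p₂|.
Here n̂_z ≈ -0.160; the vertex latitude is φ_max = arccos|n̂_z| ≈ 80.8°.
Check via Clairaut: cos φ_max = |cos φ₁| · sin C = cos(54.0°)·sin(15.8°) ≈ 0.160, again giving ≈ 80.8°.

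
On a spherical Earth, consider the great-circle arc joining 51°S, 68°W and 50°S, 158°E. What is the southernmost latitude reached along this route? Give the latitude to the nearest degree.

≈ 72°S

The great circle lies in the plane with unit normal n̂ = (p₁ × p₂)/|p₁ × p₂|.
Here n̂_z ≈ -0.307; the vertex latitude is φ_max = arccos|n̂_z| ≈ 72.2°.
Check via Clairaut: cos φ_max = |cos φ₁| · sin C = cos(51.0°)·sin(150.9°) ≈ 0.307, again giving ≈ 72.2°.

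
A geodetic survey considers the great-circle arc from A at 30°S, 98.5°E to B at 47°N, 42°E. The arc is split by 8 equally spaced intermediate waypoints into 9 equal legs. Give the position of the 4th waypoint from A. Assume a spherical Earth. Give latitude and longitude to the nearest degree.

≈ 5°N, 76°E

Convert each endpoint to a unit vector on the sphere (x = cos φ cos λ, y = cos φ sin λ, z = sin φ).
The central angle between the endpoints is δ = arccos(p₁·p₂) ≈ 1.610 rad (92.3°).
Interpolate at f = 4/9 with slerp weights a = sin((1−f)δ)/sin δ ≈ 0.781, b = sin(fδ)/sin δ ≈ 0.657.
p = a·p₁ + b·p₂ ≈ (0.233, 0.968, 0.090); φ = arcsin(p_z) ≈ 5.16°, λ = atan2(p_y, p_x) ≈ 76.48°.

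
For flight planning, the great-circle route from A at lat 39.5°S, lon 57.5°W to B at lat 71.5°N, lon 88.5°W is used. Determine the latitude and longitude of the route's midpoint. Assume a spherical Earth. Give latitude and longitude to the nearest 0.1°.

≈ lat 16.5°N, lon 66.4°W

The haversine formula gives a central angle δ ≈ 1.975 rad (113.2°) between the endpoints.
Interpolate at f = 1/2 with slerp weights a = sin((1−f)δ)/sin δ ≈ 0.908, b = sin(fδ)/sin δ ≈ 0.908.
p = a·p₁ + b·p₂ ≈ (0.384, -0.879, 0.283); φ = arcsin(p_z) ≈ 16.47°, λ = atan2(p_y, p_x) ≈ -66.40°.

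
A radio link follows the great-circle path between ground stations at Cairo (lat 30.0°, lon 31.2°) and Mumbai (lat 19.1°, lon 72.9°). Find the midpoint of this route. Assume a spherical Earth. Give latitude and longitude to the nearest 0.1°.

≈ lat 26.0°, lon 53.0°

Write both endpoints as unit vectors p₁, p₂ with components (cos φ cos λ, cos φ sin λ, sin φ).
The central angle between the endpoints is δ = arccos(p₁·p₂) ≈ 0.685 rad (39.2°).
Interpolate at f = 1/2 with slerp weights a = sin((1−f)δ)/sin δ ≈ 0.531, b = sin(fδ)/sin δ ≈ 0.531.
p = a·p₁ + b·p₂ ≈ (0.541, 0.718, 0.439); φ = arcsin(p_z) ≈ 26.05°, λ = atan2(p_y, p_x) ≈ 53.00°.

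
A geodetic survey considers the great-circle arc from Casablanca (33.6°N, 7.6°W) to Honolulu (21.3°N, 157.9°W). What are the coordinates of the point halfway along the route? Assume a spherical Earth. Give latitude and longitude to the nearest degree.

The haversine formula gives a central angle δ ≈ 2.064 rad (118.2°) between the endpoints.
Interpolate at f = 1/2 with slerp weights a = sin((1−f)δ)/sin δ ≈ 0.974, b = sin(fδ)/sin δ ≈ 0.974.
p = a·p₁ + b·p₂ ≈ (-0.037, -0.449, 0.893); φ = arcsin(p_z) ≈ 63.24°, λ = atan2(p_y, p_x) ≈ -94.67°.

≈ 63°N, 95°W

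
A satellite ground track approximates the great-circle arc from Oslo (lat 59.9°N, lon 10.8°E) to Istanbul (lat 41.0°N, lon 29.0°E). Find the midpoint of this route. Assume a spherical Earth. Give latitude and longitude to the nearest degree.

The haversine formula gives a central angle δ ≈ 0.384 rad (22.0°) between the endpoints.
Interpolate at f = 1/2 with slerp weights a = sin((1−f)δ)/sin δ ≈ 0.509, b = sin(fδ)/sin δ ≈ 0.509.
p = a·p₁ + b·p₂ ≈ (0.587, 0.234, 0.775); φ = arcsin(p_z) ≈ 50.79°, λ = atan2(p_y, p_x) ≈ 21.75°.

≈ lat 51°N, lon 22°E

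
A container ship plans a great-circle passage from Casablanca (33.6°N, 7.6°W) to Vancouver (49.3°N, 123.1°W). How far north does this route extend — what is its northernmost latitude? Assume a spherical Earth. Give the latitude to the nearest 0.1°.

The great circle lies in the plane with unit normal n̂ = (p₁ × p₂)/|p₁ × p₂|.
Here n̂_z ≈ -0.499; the vertex latitude is φ_max = arccos|n̂_z| ≈ 60.1°.
Check via Clairaut: cos φ_max = |cos φ₁| · sin C = cos(33.6°)·sin(36.8°) ≈ 0.499, again giving ≈ 60.1°.

≈ 60.1°N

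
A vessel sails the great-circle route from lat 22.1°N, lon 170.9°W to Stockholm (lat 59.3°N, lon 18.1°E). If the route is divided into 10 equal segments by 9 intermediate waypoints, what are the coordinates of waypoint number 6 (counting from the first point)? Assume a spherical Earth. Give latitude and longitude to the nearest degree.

≈ lat 80°N, lon 165°E

Write both endpoints as unit vectors p₁, p₂ with components (cos φ cos λ, cos φ sin λ, sin φ).
The central angle between the endpoints is δ = arccos(p₁·p₂) ≈ 1.715 rad (98.3°).
Interpolate at f = 6/10 with slerp weights a = sin((1−f)δ)/sin δ ≈ 0.640, b = sin(fδ)/sin δ ≈ 0.866.
p = a·p₁ + b·p₂ ≈ (-0.165, 0.044, 0.985); φ = arcsin(p_z) ≈ 80.15°, λ = atan2(p_y, p_x) ≈ 165.26°.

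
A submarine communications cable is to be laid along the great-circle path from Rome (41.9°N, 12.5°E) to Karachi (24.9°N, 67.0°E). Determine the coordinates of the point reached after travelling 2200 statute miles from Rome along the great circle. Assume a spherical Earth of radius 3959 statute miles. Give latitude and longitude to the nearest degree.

Write both endpoints as unit vectors p₁, p₂ with components (cos φ cos λ, cos φ sin λ, sin φ).
The central angle between the endpoints is δ = arccos(p₁·p₂) ≈ 0.832 rad (47.7°). The total great-circle distance is δ·R ≈ 0.832 × 3959 ≈ 3295 mi, so the target fraction is f = 2200/3295 ≈ 0.668.
Interpolate at f ≈ 0.668 with slerp weights a = sin((1−f)δ)/sin δ ≈ 0.369, b = sin(fδ)/sin δ ≈ 0.713.
p = a·p₁ + b·p₂ ≈ (0.521, 0.655, 0.547); φ = arcsin(p_z) ≈ 33.16°, λ = atan2(p_y, p_x) ≈ 51.50°.

≈ (33°N, 51°E)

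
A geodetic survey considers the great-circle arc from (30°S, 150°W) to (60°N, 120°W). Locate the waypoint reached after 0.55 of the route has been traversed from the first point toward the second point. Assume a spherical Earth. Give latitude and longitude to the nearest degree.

From cos δ = sin φ₁ sin φ₂ + cos φ₁ cos φ₂ cos Δλ, the central angle is δ ≈ 1.629 rad (93.3°).
Interpolate at f = 0.55 with slerp weights a = sin((1−f)δ)/sin δ ≈ 0.670, b = sin(fδ)/sin δ ≈ 0.782.
p = a·p₁ + b·p₂ ≈ (-0.698, -0.629, 0.342); φ = arcsin(p_z) ≈ 20.01°, λ = atan2(p_y, p_x) ≈ -137.99°.

≈ (20°N, 138°W)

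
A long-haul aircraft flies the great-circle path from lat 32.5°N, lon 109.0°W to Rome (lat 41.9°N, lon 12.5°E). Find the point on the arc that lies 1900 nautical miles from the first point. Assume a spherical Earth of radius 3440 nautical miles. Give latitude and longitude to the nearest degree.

≈ lat 53°N, lon 75°W

Write both endpoints as unit vectors p₁, p₂ with components (cos φ cos λ, cos φ sin λ, sin φ).
The central angle between the endpoints is δ = arccos(p₁·p₂) ≈ 1.540 rad (88.2°). The total great-circle distance is δ·R ≈ 1.540 × 3440 ≈ 5297 nmi, so the target fraction is f = 1900/5297 ≈ 0.359.
Interpolate at f ≈ 0.359 with slerp weights a = sin((1−f)δ)/sin δ ≈ 0.835, b = sin(fδ)/sin δ ≈ 0.525.
p = a·p₁ + b·p₂ ≈ (0.152, -0.581, 0.799); φ = arcsin(p_z) ≈ 53.06°, λ = atan2(p_y, p_x) ≈ -75.34°.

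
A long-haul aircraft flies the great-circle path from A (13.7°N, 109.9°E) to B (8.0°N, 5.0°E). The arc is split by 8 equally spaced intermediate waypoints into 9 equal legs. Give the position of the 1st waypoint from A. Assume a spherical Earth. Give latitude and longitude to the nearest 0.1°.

Write both endpoints as unit vectors p₁, p₂ with components (cos φ cos λ, cos φ sin λ, sin φ).
The central angle between the endpoints is δ = arccos(p₁·p₂) ≈ 1.787 rad (102.4°).
Interpolate at f = 1/9 with slerp weights a = sin((1−f)δ)/sin δ ≈ 1.024, b = sin(fδ)/sin δ ≈ 0.202.
p = a·p₁ + b·p₂ ≈ (-0.139, 0.953, 0.271); φ = arcsin(p_z) ≈ 15.70°, λ = atan2(p_y, p_x) ≈ 98.32°.

≈ (15.7°N, 98.3°E)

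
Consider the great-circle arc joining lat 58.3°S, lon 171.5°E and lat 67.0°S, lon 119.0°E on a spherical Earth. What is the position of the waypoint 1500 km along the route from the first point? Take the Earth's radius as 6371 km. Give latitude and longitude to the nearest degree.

≈ lat 65°S, lon 147°E

Write both endpoints as unit vectors p₁, p₂ with components (cos φ cos λ, cos φ sin λ, sin φ).
The central angle between the endpoints is δ = arccos(p₁·p₂) ≈ 0.432 rad (24.7°). The total great-circle distance is δ·R ≈ 0.432 × 6371 ≈ 2752 km, so the target fraction is f = 1500/2752 ≈ 0.545.
Interpolate at f ≈ 0.545 with slerp weights a = sin((1−f)δ)/sin δ ≈ 0.466, b = sin(fδ)/sin δ ≈ 0.557.
p = a·p₁ + b·p₂ ≈ (-0.348, 0.227, -0.910); φ = arcsin(p_z) ≈ -65.47°, λ = atan2(p_y, p_x) ≈ 146.92°.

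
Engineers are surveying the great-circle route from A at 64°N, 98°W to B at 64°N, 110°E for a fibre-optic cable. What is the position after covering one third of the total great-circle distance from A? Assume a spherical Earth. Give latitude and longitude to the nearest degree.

≈ 79°N, 122°W

From cos δ = sin φ₁ sin φ₂ + cos φ₁ cos φ₂ cos Δλ, the central angle is δ ≈ 0.879 rad (50.3°).
Interpolate at f = 1/3 with slerp weights a = sin((1−f)δ)/sin δ ≈ 0.718, b = sin(fδ)/sin δ ≈ 0.375.
p = a·p₁ + b·p₂ ≈ (-0.100, -0.157, 0.982); φ = arcsin(p_z) ≈ 79.26°, λ = atan2(p_y, p_x) ≈ -122.46°.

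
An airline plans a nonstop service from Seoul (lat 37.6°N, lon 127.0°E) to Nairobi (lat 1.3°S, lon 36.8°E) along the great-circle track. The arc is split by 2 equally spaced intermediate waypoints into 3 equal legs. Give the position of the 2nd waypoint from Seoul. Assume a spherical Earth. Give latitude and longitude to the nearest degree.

Write both endpoints as unit vectors p₁, p₂ with components (cos φ cos λ, cos φ sin λ, sin φ).
The central angle between the endpoints is δ = arccos(p₁·p₂) ≈ 1.587 rad (91.0°).
Interpolate at f = 2/3 with slerp weights a = sin((1−f)δ)/sin δ ≈ 0.505, b = sin(fδ)/sin δ ≈ 0.872.
p = a·p₁ + b·p₂ ≈ (0.457, 0.841, 0.288); φ = arcsin(p_z) ≈ 16.75°, λ = atan2(p_y, p_x) ≈ 61.49°.

≈ lat 17°N, lon 61°E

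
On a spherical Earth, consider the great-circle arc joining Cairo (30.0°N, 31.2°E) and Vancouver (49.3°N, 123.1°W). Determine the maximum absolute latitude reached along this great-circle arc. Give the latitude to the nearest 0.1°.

The great circle lies in the plane with unit normal n̂ = (p₁ × p₂)/|p₁ × p₂|.
Here n̂_z ≈ -0.247; the vertex latitude is φ_max = arccos|n̂_z| ≈ 75.7°.
Check via Clairaut: cos φ_max = |cos φ₁| · sin C = cos(30.0°)·sin(16.6°) ≈ 0.247, again giving ≈ 75.7°.

≈ 75.7°N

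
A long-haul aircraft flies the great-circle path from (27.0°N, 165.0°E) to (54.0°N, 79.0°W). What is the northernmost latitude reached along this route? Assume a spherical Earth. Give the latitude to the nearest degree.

The great circle lies in the plane with unit normal n̂ = (p₁ × p₂)/|p₁ × p₂|.
Here n̂_z ≈ +0.475; the vertex latitude is φ_max = arccos|n̂_z| ≈ 61.6°.

≈ 62°N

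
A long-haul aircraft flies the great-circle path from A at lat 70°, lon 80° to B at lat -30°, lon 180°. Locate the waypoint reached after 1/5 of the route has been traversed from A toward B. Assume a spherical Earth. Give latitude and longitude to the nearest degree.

≈ lat 58°, lon 132°

Convert each endpoint to a unit vector on the sphere (x = cos φ cos λ, y = cos φ sin λ, z = sin φ).
The central angle between the endpoints is δ = arccos(p₁·p₂) ≈ 2.119 rad (121.4°).
Interpolate at f = 1/5 with slerp weights a = sin((1−f)δ)/sin δ ≈ 1.163, b = sin(fδ)/sin δ ≈ 0.482.
p = a·p₁ + b·p₂ ≈ (-0.348, 0.392, 0.852); φ = arcsin(p_z) ≈ 58.39°, λ = atan2(p_y, p_x) ≈ 131.65°.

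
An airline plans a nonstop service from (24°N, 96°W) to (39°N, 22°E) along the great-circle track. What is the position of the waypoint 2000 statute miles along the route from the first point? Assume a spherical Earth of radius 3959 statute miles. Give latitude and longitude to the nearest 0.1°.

≈ (42.6°N, 69.1°W)

Convert each endpoint to a unit vector on the sphere (x = cos φ cos λ, y = cos φ sin λ, z = sin φ).
The central angle between the endpoints is δ = arccos(p₁·p₂) ≈ 1.648 rad (94.4°). The total great-circle distance is δ·R ≈ 1.648 × 3959 ≈ 6525 mi, so the target fraction is f = 2000/6525 ≈ 0.307.
Interpolate at f ≈ 0.307 with slerp weights a = sin((1−f)δ)/sin δ ≈ 0.913, b = sin(fδ)/sin δ ≈ 0.485.
p = a·p₁ + b·p₂ ≈ (0.263, -0.688, 0.677); φ = arcsin(p_z) ≈ 42.58°, λ = atan2(p_y, p_x) ≈ -69.10°.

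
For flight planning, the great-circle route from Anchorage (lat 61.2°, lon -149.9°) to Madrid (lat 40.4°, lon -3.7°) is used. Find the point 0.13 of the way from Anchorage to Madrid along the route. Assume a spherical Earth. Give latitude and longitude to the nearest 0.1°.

≈ lat 69.5°, lon -137.7°

Write both endpoints as unit vectors p₁, p₂ with components (cos φ cos λ, cos φ sin λ, sin φ).
The central angle between the endpoints is δ = arccos(p₁·p₂) ≈ 1.305 rad (74.7°).
Interpolate at f = 0.13 with slerp weights a = sin((1−f)δ)/sin δ ≈ 0.940, b = sin(fδ)/sin δ ≈ 0.175.
p = a·p₁ + b·p₂ ≈ (-0.259, -0.236, 0.937); φ = arcsin(p_z) ≈ 69.52°, λ = atan2(p_y, p_x) ≈ -137.67°.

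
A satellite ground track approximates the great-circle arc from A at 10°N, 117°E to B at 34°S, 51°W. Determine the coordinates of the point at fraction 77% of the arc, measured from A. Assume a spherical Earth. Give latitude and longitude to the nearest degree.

From cos δ = sin φ₁ sin φ₂ + cos φ₁ cos φ₂ cos Δλ, the central angle is δ ≈ 2.681 rad (153.6°).
Interpolate at f = 0.77 with slerp weights a = sin((1−f)δ)/sin δ ≈ 1.300, b = sin(fδ)/sin δ ≈ 1.981.
p = a·p₁ + b·p₂ ≈ (0.452, -0.135, -0.882); φ = arcsin(p_z) ≈ -61.86°, λ = atan2(p_y, p_x) ≈ -16.63°.

≈ 62°S, 17°W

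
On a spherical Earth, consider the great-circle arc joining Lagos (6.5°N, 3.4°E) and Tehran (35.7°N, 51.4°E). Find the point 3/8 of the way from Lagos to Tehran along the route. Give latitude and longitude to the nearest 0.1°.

Convert each endpoint to a unit vector on the sphere (x = cos φ cos λ, y = cos φ sin λ, z = sin φ).
The central angle between the endpoints is δ = arccos(p₁·p₂) ≈ 0.920 rad (52.7°).
Interpolate at f = 3/8 with slerp weights a = sin((1−f)δ)/sin δ ≈ 0.684, b = sin(fδ)/sin δ ≈ 0.425.
p = a·p₁ + b·p₂ ≈ (0.893, 0.310, 0.325); φ = arcsin(p_z) ≈ 18.99°, λ = atan2(p_y, p_x) ≈ 19.14°.

≈ (19.0°N, 19.1°E)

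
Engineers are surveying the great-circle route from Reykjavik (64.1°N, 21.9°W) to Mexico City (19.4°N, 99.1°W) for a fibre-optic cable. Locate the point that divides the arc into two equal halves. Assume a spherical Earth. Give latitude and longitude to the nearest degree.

≈ (48°N, 77°W)

Write both endpoints as unit vectors p₁, p₂ with components (cos φ cos λ, cos φ sin λ, sin φ).
The central angle between the endpoints is δ = arccos(p₁·p₂) ≈ 1.170 rad (67.0°).
Interpolate at f = 1/2 with slerp weights a = sin((1−f)δ)/sin δ ≈ 0.600, b = sin(fδ)/sin δ ≈ 0.600.
p = a·p₁ + b·p₂ ≈ (0.154, -0.656, 0.739); φ = arcsin(p_z) ≈ 47.62°, λ = atan2(p_y, p_x) ≈ -76.83°.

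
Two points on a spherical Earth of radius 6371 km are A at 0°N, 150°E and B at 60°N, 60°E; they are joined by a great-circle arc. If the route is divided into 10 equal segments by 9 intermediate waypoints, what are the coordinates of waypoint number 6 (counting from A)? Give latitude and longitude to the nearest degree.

Convert each endpoint to a unit vector on the sphere (x = cos φ cos λ, y = cos φ sin λ, z = sin φ).
The central angle between the endpoints is δ = arccos(p₁·p₂) ≈ 1.571 rad (90.0°).
Interpolate at f = 6/10 with slerp weights a = sin((1−f)δ)/sin δ ≈ 0.588, b = sin(fδ)/sin δ ≈ 0.809.
p = a·p₁ + b·p₂ ≈ (-0.307, 0.644, 0.701); φ = arcsin(p_z) ≈ 44.48°, λ = atan2(p_y, p_x) ≈ 115.46°.

≈ 44°N, 115°E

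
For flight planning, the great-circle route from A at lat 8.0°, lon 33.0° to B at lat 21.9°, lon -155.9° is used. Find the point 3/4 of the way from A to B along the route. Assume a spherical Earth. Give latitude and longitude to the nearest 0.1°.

≈ lat 56.4°, lon -174.8°

Convert each endpoint to a unit vector on the sphere (x = cos φ cos λ, y = cos φ sin λ, z = sin φ).
The central angle between the endpoints is δ = arccos(p₁·p₂) ≈ 2.598 rad (148.9°).
Interpolate at f = 3/4 with slerp weights a = sin((1−f)δ)/sin δ ≈ 1.169, b = sin(fδ)/sin δ ≈ 1.797.
p = a·p₁ + b·p₂ ≈ (-0.551, -0.050, 0.833); φ = arcsin(p_z) ≈ 56.41°, λ = atan2(p_y, p_x) ≈ -174.79°.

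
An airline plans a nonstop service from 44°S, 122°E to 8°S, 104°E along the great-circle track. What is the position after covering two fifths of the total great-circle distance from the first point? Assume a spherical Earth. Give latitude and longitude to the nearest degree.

≈ 30°S, 113°E

Write both endpoints as unit vectors p₁, p₂ with components (cos φ cos λ, cos φ sin λ, sin φ).
The central angle between the endpoints is δ = arccos(p₁·p₂) ≈ 0.685 rad (39.3°).
Interpolate at f = 2/5 with slerp weights a = sin((1−f)δ)/sin δ ≈ 0.632, b = sin(fδ)/sin δ ≈ 0.428.
p = a·p₁ + b·p₂ ≈ (-0.343, 0.796, -0.498); φ = arcsin(p_z) ≈ -29.88°, λ = atan2(p_y, p_x) ≈ 113.32°.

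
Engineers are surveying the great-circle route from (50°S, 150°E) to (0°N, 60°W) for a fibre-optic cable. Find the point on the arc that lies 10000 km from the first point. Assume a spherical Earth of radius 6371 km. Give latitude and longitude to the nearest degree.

The haversine formula gives a central angle δ ≈ 2.161 rad (123.8°) between the endpoints. The total great-circle distance is δ·R ≈ 2.161 × 6371 ≈ 13769 km, so the target fraction is f = 10000/13769 ≈ 0.726.
Interpolate at f ≈ 0.726 with slerp weights a = sin((1−f)δ)/sin δ ≈ 0.671, b = sin(fδ)/sin δ ≈ 1.204.
p = a·p₁ + b·p₂ ≈ (0.228, -0.827, -0.514); φ = arcsin(p_z) ≈ -30.95°, λ = atan2(p_y, p_x) ≈ -74.57°.

≈ (31°S, 75°W)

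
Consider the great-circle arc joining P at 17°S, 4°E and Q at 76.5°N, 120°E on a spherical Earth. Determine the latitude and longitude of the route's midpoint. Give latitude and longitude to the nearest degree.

≈ 38°N, 18°E

The haversine formula gives a central angle δ ≈ 1.963 rad (112.5°) between the endpoints.
Interpolate at f = 1/2 with slerp weights a = sin((1−f)δ)/sin δ ≈ 0.900, b = sin(fδ)/sin δ ≈ 0.900.
p = a·p₁ + b·p₂ ≈ (0.753, 0.242, 0.612); φ = arcsin(p_z) ≈ 37.71°, λ = atan2(p_y, p_x) ≈ 17.80°.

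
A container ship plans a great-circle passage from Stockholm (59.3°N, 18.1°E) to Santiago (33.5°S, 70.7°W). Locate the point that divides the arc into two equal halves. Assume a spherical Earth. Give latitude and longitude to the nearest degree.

≈ 17°N, 40°W

Convert each endpoint to a unit vector on the sphere (x = cos φ cos λ, y = cos φ sin λ, z = sin φ).
The central angle between the endpoints is δ = arccos(p₁·p₂) ≈ 2.055 rad (117.8°).
Interpolate at f = 1/2 with slerp weights a = sin((1−f)δ)/sin δ ≈ 0.967, b = sin(fδ)/sin δ ≈ 0.967.
p = a·p₁ + b·p₂ ≈ (0.736, -0.608, 0.298); φ = arcsin(p_z) ≈ 17.33°, λ = atan2(p_y, p_x) ≈ -39.55°.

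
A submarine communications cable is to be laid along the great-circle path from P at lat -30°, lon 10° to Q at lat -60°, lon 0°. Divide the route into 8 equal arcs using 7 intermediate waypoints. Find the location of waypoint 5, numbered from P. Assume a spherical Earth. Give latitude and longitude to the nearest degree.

≈ lat -49°, lon 5°

From cos δ = sin φ₁ sin φ₂ + cos φ₁ cos φ₂ cos Δλ, the central angle is δ ≈ 0.537 rad (30.7°).
Interpolate at f = 5/8 with slerp weights a = sin((1−f)δ)/sin δ ≈ 0.391, b = sin(fδ)/sin δ ≈ 0.644.
p = a·p₁ + b·p₂ ≈ (0.655, 0.059, -0.753); φ = arcsin(p_z) ≈ -48.85°, λ = atan2(p_y, p_x) ≈ 5.13°.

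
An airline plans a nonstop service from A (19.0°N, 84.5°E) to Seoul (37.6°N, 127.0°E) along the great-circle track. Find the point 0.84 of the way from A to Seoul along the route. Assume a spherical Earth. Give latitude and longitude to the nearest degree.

Convert each endpoint to a unit vector on the sphere (x = cos φ cos λ, y = cos φ sin λ, z = sin φ).
The central angle between the endpoints is δ = arccos(p₁·p₂) ≈ 0.721 rad (41.3°).
Interpolate at f = 0.84 with slerp weights a = sin((1−f)δ)/sin δ ≈ 0.174, b = sin(fδ)/sin δ ≈ 0.862.
p = a·p₁ + b·p₂ ≈ (-0.395, 0.710, 0.583); φ = arcsin(p_z) ≈ 35.66°, λ = atan2(p_y, p_x) ≈ 119.12°.

≈ (36°N, 119°E)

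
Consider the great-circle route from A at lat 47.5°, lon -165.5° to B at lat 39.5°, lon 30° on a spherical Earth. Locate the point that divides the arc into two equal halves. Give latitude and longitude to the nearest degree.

≈ lat 81°, lon 86°

Convert each endpoint to a unit vector on the sphere (x = cos φ cos λ, y = cos φ sin λ, z = sin φ).
The central angle between the endpoints is δ = arccos(p₁·p₂) ≈ 1.604 rad (91.9°).
Interpolate at f = 1/2 with slerp weights a = sin((1−f)δ)/sin δ ≈ 0.719, b = sin(fδ)/sin δ ≈ 0.719.
p = a·p₁ + b·p₂ ≈ (0.010, 0.156, 0.988); φ = arcsin(p_z) ≈ 81.02°, λ = atan2(p_y, p_x) ≈ 86.26°.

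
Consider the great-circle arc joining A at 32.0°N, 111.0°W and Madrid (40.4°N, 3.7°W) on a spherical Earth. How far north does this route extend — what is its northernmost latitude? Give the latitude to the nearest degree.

The great circle lies in the plane with unit normal n̂ = (p₁ × p₂)/|p₁ × p₂|.
Here n̂_z ≈ +0.624; the vertex latitude is φ_max = arccos|n̂_z| ≈ 51.4°.
Check via Clairaut: cos φ_max = |cos φ₁| · sin C = cos(32.0°)·sin(47.4°) ≈ 0.624, again giving ≈ 51.4°.

≈ 51°N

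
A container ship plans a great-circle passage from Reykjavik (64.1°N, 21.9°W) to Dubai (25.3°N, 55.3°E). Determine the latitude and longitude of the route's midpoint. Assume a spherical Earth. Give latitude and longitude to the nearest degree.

Write both endpoints as unit vectors p₁, p₂ with components (cos φ cos λ, cos φ sin λ, sin φ).
The central angle between the endpoints is δ = arccos(p₁·p₂) ≈ 1.079 rad (61.8°).
Interpolate at f = 1/2 with slerp weights a = sin((1−f)δ)/sin δ ≈ 0.583, b = sin(fδ)/sin δ ≈ 0.583.
p = a·p₁ + b·p₂ ≈ (0.536, 0.338, 0.773); φ = arcsin(p_z) ≈ 50.66°, λ = atan2(p_y, p_x) ≈ 32.25°.

≈ 51°N, 32°E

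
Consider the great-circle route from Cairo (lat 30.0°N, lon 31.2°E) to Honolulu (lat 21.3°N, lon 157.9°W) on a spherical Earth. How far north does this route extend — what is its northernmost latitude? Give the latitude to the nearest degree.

≈ 81°N

The great circle lies in the plane with unit normal n̂ = (p₁ × p₂)/|p₁ × p₂|.
Here n̂_z ≈ +0.162; the vertex latitude is φ_max = arccos|n̂_z| ≈ 80.7°.
Check via Clairaut: cos φ_max = |cos φ₁| · sin C = cos(30.0°)·sin(10.8°) ≈ 0.162, again giving ≈ 80.7°.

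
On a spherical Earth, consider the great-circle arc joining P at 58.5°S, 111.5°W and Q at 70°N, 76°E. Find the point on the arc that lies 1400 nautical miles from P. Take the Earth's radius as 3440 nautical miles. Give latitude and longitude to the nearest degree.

≈ 36°S, 118°W

Convert each endpoint to a unit vector on the sphere (x = cos φ cos λ, y = cos φ sin λ, z = sin φ).
The central angle between the endpoints is δ = arccos(p₁·p₂) ≈ 2.933 rad (168.1°). The total great-circle distance is δ·R ≈ 2.933 × 3440 ≈ 10091 nmi, so the target fraction is f = 1400/10091 ≈ 0.139.
Interpolate at f ≈ 0.139 with slerp weights a = sin((1−f)δ)/sin δ ≈ 2.792, b = sin(fδ)/sin δ ≈ 1.915.
p = a·p₁ + b·p₂ ≈ (-0.376, -0.722, -0.581); φ = arcsin(p_z) ≈ -35.52°, λ = atan2(p_y, p_x) ≈ -117.53°.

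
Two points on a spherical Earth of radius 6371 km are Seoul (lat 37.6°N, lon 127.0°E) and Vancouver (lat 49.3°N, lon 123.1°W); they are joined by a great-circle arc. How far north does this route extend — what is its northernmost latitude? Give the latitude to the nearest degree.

≈ 60°N

The great circle lies in the plane with unit normal n̂ = (p₁ × p₂)/|p₁ × p₂|.
Here n̂_z ≈ +0.507; the vertex latitude is φ_max = arccos|n̂_z| ≈ 59.5°.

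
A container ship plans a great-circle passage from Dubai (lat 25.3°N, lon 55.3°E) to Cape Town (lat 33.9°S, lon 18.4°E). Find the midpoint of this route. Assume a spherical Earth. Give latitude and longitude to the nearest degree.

Write both endpoints as unit vectors p₁, p₂ with components (cos φ cos λ, cos φ sin λ, sin φ).
The central angle between the endpoints is δ = arccos(p₁·p₂) ≈ 1.201 rad (68.8°).
Interpolate at f = 1/2 with slerp weights a = sin((1−f)δ)/sin δ ≈ 0.606, b = sin(fδ)/sin δ ≈ 0.606.
p = a·p₁ + b·p₂ ≈ (0.789, 0.609, -0.079); φ = arcsin(p_z) ≈ -4.53°, λ = atan2(p_y, p_x) ≈ 37.67°.

≈ lat 5°S, lon 38°E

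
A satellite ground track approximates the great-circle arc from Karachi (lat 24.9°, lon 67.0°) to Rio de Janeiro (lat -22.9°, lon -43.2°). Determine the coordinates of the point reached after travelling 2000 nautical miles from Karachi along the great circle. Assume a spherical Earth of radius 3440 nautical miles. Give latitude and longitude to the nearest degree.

≈ lat 13°, lon 34°

From cos δ = sin φ₁ sin φ₂ + cos φ₁ cos φ₂ cos Δλ, the central angle is δ ≈ 2.040 rad (116.9°). The total great-circle distance is δ·R ≈ 2.040 × 3440 ≈ 7018 nmi, so the target fraction is f = 2000/7018 ≈ 0.285.
Interpolate at f ≈ 0.285 with slerp weights a = sin((1−f)δ)/sin δ ≈ 1.114, b = sin(fδ)/sin δ ≈ 0.616.
p = a·p₁ + b·p₂ ≈ (0.808, 0.542, 0.230); φ = arcsin(p_z) ≈ 13.27°, λ = atan2(p_y, p_x) ≈ 33.84°.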